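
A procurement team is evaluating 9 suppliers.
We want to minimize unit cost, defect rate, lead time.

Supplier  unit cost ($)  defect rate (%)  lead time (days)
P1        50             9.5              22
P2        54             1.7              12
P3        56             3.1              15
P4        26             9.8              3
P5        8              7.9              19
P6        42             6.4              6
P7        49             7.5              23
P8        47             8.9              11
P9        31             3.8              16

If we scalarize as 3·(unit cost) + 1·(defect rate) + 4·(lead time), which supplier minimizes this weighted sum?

P4

P1: 3·50 + 1·9.5 + 4·22 = 247.5
P2: 3·54 + 1·1.7 + 4·12 = 211.7
P3: 3·56 + 1·3.1 + 4·15 = 231.1
P4: 3·26 + 1·9.8 + 4·3 = 99.8
P5: 3·8 + 1·7.9 + 4·19 = 107.9
P6: 3·42 + 1·6.4 + 4·6 = 156.4
P7: 3·49 + 1·7.5 + 4·23 = 246.5
P8: 3·47 + 1·8.9 + 4·11 = 193.9
P9: 3·31 + 1·3.8 + 4·16 = 160.8
Lowest: P4 at 99.8.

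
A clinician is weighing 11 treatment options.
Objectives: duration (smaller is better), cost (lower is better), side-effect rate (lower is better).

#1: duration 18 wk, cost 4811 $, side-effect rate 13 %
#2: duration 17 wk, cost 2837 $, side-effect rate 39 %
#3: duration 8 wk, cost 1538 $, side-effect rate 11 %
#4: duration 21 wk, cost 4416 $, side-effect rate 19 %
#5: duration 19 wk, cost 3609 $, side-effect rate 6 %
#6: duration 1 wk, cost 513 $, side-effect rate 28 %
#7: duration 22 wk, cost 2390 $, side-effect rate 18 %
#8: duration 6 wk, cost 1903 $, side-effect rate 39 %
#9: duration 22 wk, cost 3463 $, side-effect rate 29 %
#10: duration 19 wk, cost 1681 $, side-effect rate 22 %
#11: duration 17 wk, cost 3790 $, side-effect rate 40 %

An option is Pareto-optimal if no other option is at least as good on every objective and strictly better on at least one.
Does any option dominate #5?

#1: worse on cost (4811 vs 3609).
#2: worse on side-effect rate (39 vs 6).
#3: worse on side-effect rate (11 vs 6).
#4: worse on duration (21 vs 19).
#6: worse on side-effect rate (28 vs 6).
#7: worse on duration (22 vs 19).
#8: worse on side-effect rate (39 vs 6).
#9: worse on duration (22 vs 19).
#10: worse on side-effect rate (22 vs 6).
#11: worse on cost (3790 vs 3609).
No option is at least as good as #5 on every objective and strictly better on one.

No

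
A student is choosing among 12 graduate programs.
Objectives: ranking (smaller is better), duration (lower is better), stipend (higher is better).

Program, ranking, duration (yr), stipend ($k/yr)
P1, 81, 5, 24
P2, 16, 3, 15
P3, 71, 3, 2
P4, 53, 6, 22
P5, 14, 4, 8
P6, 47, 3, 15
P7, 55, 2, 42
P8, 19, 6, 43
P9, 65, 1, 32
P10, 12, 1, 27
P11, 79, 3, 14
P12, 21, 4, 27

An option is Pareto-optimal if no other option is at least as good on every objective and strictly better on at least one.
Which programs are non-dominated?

P7, P8, P9, P10

P1: dominated by P7 (ranking 55≤81, duration 2≤5, stipend 42≥24).
P2: dominated by P10 (ranking 12≤16, duration 1≤3, stipend 27≥15).
P3: dominated by P2 (ranking 16≤71, duration 3≤3, stipend 15≥2).
P4: dominated by P8 (ranking 19≤53, duration 6≤6, stipend 43≥22).
P5: dominated by P10 (ranking 12≤14, duration 1≤4, stipend 27≥8).
P6: dominated by P2 (ranking 16≤47, duration 3≤3, stipend 15≥15).
P7: not dominated.
P8: not dominated (best stipend).
P9: not dominated.
P10: not dominated (best ranking).
P11: dominated by P2 (ranking 16≤79, duration 3≤3, stipend 15≥14).
P12: dominated by P10 (ranking 12≤21, duration 1≤4, stipend 27≥27).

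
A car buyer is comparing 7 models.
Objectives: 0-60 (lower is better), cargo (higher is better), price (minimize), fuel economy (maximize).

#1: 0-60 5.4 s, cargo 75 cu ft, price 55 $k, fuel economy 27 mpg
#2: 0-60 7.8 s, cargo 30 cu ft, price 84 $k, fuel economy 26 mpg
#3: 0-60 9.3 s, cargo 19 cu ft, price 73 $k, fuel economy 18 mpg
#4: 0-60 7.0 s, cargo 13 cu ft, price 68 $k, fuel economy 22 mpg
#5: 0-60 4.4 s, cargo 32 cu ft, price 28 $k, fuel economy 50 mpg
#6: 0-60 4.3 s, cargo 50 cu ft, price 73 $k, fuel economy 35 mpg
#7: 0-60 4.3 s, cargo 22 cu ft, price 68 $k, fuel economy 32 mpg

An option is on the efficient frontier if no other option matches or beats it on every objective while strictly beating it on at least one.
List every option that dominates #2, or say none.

#1, #5, #6

#1: 0-60 5.4≤7.8, cargo 75≥30, price 55≤84, fuel economy 27≥26 — dominates #2.
#5: 0-60 4.4≤7.8, cargo 32≥30, price 28≤84, fuel economy 50≥26 — dominates #2.
#6: 0-60 4.3≤7.8, cargo 50≥30, price 73≤84, fuel economy 35≥26 — dominates #2.
Others (#3, #4, #7) are each worse than #2 on at least one objective.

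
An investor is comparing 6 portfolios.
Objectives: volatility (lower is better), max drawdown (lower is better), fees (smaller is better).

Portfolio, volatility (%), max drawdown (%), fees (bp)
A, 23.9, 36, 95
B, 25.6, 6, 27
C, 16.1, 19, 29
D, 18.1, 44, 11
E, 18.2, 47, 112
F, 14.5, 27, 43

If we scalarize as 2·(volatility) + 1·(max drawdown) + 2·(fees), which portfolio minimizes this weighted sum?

D

A: 2·23.9 + 1·36 + 2·95 = 273.8
B: 2·25.6 + 1·6 + 2·27 = 111.2
C: 2·16.1 + 1·19 + 2·29 = 109.2
D: 2·18.1 + 1·44 + 2·11 = 102.2
E: 2·18.2 + 1·47 + 2·112 = 307.4
F: 2·14.5 + 1·27 + 2·43 = 142.0
Lowest: D at 102.2.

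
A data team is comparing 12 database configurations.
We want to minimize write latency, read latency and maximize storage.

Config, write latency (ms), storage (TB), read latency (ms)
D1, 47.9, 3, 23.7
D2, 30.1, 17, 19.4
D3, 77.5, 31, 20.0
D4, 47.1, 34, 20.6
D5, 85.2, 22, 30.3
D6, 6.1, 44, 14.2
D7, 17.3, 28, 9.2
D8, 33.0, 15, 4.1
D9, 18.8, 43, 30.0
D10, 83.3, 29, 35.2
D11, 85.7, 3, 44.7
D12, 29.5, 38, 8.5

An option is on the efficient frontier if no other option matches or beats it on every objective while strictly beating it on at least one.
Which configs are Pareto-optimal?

D6, D7, D8, D12

D1: dominated by D2 (write latency 30.1≤47.9, storage 17≥3, read latency 19.4≤23.7).
D2: dominated by D6 (write latency 6.1≤30.1, storage 44≥17, read latency 14.2≤19.4).
D3: dominated by D6 (write latency 6.1≤77.5, storage 44≥31, read latency 14.2≤20.0).
D4: dominated by D6 (write latency 6.1≤47.1, storage 44≥34, read latency 14.2≤20.6).
D5: dominated by D3 (write latency 77.5≤85.2, storage 31≥22, read latency 20.0≤30.3).
D6: not dominated (best write latency).
D7: not dominated.
D8: not dominated (best read latency).
D9: dominated by D6 (write latency 6.1≤18.8, storage 44≥43, read latency 14.2≤30.0).
D10: dominated by D3 (write latency 77.5≤83.3, storage 31≥29, read latency 20.0≤35.2).
D11: dominated by D1 (write latency 47.9≤85.7, storage 3≥3, read latency 23.7≤44.7).
D12: not dominated.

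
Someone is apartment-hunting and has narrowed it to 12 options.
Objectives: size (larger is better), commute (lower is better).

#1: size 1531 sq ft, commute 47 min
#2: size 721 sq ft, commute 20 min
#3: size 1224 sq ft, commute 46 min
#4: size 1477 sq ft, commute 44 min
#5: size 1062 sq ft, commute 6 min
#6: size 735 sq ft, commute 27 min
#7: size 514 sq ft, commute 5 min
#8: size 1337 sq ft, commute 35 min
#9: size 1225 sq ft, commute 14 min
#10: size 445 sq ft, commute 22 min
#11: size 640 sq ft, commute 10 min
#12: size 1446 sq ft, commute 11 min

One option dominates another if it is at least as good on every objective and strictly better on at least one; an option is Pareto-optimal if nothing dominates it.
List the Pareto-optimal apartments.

#1, #4, #5, #7, #12

#1: not dominated (best size).
#2: dominated by #5 (size 1062≥721, commute 6≤20).
#3: dominated by #4 (size 1477≥1224, commute 44≤46).
#4: not dominated.
#5: not dominated.
#6: dominated by #5 (size 1062≥735, commute 6≤27).
#7: not dominated (best commute).
#8: dominated by #12 (size 1446≥1337, commute 11≤35).
#9: dominated by #12 (size 1446≥1225, commute 11≤14).
#10: dominated by #2 (size 721≥445, commute 20≤22).
#11: dominated by #5 (size 1062≥640, commute 6≤10).
#12: not dominated.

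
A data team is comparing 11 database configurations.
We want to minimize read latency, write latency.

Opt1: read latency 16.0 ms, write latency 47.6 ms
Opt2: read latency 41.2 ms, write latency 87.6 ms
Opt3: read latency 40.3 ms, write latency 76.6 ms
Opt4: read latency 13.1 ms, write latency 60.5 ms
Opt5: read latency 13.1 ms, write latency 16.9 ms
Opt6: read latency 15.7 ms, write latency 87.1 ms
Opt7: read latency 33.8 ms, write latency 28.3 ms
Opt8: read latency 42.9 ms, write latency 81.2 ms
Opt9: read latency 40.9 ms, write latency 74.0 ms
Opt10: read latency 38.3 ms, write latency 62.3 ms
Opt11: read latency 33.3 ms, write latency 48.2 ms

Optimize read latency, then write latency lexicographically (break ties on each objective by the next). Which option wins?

First minimize read latency: best is 13.1, kept {Opt4, Opt5}.
Then minimize write latency: best is 16.9, kept {Opt5}.

Opt5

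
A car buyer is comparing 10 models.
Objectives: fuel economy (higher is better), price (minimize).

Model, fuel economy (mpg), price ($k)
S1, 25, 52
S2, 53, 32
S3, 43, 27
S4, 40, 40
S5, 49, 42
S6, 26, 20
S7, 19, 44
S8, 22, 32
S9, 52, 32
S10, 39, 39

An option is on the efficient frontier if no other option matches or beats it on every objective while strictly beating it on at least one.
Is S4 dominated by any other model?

Yes

S2 vs S4: fuel economy 53≥40, price 32≤40 — S2 is at least as good on every objective and strictly better on at least one, so S2 dominates S4.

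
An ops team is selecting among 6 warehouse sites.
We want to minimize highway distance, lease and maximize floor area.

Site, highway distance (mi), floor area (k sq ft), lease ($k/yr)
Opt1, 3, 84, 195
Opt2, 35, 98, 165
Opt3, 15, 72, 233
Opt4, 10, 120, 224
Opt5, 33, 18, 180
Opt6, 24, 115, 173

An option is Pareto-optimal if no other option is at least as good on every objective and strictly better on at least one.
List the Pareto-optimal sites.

Opt1, Opt2, Opt4, Opt6

Opt1: not dominated (best highway distance).
Opt2: not dominated (best lease).
Opt3: dominated by Opt1 (highway distance 3≤15, floor area 84≥72, lease 195≤233).
Opt4: not dominated (best floor area).
Opt5: dominated by Opt6 (highway distance 24≤33, floor area 115≥18, lease 173≤180).
Opt6: not dominated.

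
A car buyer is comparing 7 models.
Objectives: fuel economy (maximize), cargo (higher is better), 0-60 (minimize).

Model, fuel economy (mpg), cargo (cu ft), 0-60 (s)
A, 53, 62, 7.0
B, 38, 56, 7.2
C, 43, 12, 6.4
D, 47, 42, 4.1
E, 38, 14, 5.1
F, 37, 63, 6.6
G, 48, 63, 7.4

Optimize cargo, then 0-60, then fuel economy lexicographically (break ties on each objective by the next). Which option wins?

F

First maximize cargo: best is 63, kept {F, G}.
Then minimize 0-60: best is 6.6, kept {F}.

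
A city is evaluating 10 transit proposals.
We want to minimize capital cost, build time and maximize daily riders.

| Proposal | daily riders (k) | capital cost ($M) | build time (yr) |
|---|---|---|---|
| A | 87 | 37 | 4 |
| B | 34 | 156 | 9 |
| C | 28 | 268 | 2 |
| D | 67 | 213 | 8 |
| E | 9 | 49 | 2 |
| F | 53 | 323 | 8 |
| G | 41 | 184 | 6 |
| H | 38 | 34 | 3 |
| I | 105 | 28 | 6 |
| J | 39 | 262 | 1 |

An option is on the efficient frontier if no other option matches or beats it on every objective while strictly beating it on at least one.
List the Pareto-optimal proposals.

A, E, H, I, J

A: not dominated.
B: dominated by A (daily riders 87≥34, capital cost 37≤156, build time 4≤9).
C: dominated by J (daily riders 39≥28, capital cost 262≤268, build time 1≤2).
D: dominated by A (daily riders 87≥67, capital cost 37≤213, build time 4≤8).
E: not dominated.
F: dominated by A (daily riders 87≥53, capital cost 37≤323, build time 4≤8).
G: dominated by A (daily riders 87≥41, capital cost 37≤184, build time 4≤6).
H: not dominated.
I: not dominated (best daily riders).
J: not dominated (best build time).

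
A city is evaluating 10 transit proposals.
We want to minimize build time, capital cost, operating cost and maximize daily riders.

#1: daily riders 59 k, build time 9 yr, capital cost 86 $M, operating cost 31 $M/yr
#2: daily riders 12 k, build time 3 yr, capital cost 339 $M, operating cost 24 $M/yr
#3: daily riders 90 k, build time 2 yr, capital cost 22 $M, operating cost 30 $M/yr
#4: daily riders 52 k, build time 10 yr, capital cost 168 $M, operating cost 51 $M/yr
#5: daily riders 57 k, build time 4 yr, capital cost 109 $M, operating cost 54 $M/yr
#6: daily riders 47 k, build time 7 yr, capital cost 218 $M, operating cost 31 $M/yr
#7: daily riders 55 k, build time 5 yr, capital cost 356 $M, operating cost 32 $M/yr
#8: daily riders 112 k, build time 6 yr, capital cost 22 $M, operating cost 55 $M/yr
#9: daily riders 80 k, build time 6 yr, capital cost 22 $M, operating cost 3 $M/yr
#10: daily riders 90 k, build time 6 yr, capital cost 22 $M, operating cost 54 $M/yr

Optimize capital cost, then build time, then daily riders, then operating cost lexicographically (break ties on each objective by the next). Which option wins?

#3

First minimize capital cost: best is 22, kept {#3, #8, #9, #10}.
Then minimize build time: best is 2, kept {#3}.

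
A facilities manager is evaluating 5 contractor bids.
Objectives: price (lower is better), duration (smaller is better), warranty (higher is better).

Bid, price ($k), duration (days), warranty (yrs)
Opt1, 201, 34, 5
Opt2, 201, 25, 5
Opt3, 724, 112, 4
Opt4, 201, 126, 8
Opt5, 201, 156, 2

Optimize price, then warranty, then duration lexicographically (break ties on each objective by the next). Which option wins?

Opt4

First minimize price: best is 201, kept {Opt1, Opt2, Opt4, Opt5}.
Then maximize warranty: best is 8, kept {Opt4}.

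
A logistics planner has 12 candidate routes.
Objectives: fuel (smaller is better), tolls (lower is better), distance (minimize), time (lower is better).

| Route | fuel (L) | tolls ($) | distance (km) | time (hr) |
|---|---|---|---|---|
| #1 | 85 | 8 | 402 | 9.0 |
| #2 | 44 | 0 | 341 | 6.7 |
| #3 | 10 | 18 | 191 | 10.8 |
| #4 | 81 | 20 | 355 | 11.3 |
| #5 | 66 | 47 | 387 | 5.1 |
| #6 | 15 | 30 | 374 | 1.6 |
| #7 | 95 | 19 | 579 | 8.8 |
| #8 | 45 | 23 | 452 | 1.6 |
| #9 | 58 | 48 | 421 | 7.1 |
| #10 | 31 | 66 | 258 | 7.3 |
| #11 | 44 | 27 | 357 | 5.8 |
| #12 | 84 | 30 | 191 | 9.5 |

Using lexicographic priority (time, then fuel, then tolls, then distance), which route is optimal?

#6

First minimize time: best is 1.6, kept {#6, #8}.
Then minimize fuel: best is 15, kept {#6}.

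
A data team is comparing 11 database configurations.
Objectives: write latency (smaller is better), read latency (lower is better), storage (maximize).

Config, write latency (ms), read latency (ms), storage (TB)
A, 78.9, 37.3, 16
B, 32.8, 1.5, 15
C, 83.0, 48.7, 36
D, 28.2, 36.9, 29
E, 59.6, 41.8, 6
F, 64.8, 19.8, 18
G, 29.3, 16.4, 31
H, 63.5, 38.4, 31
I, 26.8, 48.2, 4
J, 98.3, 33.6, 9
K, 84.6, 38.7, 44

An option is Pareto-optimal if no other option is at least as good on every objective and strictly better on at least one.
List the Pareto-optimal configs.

A: dominated by D (write latency 28.2≤78.9, read latency 36.9≤37.3, storage 29≥16).
B: not dominated (best read latency).
C: not dominated.
D: not dominated.
E: dominated by B (write latency 32.8≤59.6, read latency 1.5≤41.8, storage 15≥6).
F: dominated by G (write latency 29.3≤64.8, read latency 16.4≤19.8, storage 31≥18).
G: not dominated.
H: dominated by G (write latency 29.3≤63.5, read latency 16.4≤38.4, storage 31≥31).
I: not dominated (best write latency).
J: dominated by B (write latency 32.8≤98.3, read latency 1.5≤33.6, storage 15≥9).
K: not dominated (best storage).

B, C, D, G, I, K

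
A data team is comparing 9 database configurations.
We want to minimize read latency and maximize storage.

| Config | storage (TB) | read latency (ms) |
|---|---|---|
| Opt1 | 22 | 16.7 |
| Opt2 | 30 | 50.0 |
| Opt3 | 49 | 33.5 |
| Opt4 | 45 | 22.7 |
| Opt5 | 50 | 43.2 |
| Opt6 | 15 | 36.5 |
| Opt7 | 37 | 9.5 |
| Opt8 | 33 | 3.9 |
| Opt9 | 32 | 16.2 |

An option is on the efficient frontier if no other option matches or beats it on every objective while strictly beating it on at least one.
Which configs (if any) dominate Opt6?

Opt1, Opt3, Opt4, Opt7, Opt8, Opt9

Opt1: storage 22≥15, read latency 16.7≤36.5 — dominates Opt6.
Opt3: storage 49≥15, read latency 33.5≤36.5 — dominates Opt6.
Opt4: storage 45≥15, read latency 22.7≤36.5 — dominates Opt6.
Opt7: storage 37≥15, read latency 9.5≤36.5 — dominates Opt6.
Opt8: storage 33≥15, read latency 3.9≤36.5 — dominates Opt6.
Opt9: storage 32≥15, read latency 16.2≤36.5 — dominates Opt6.
Others (Opt2, Opt5) are each worse than Opt6 on at least one objective.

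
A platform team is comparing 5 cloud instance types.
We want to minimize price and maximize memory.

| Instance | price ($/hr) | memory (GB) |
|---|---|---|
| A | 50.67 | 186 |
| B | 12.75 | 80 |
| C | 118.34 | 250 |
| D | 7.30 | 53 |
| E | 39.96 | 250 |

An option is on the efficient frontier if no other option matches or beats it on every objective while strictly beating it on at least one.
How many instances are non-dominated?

3

A: dominated by E (price 39.96≤50.67, memory 250≥186).
B: not dominated.
C: dominated by E (price 39.96≤118.34, memory 250≥250).
D: not dominated (best price).
E: not dominated.
Pareto-optimal: B, D, E → 3.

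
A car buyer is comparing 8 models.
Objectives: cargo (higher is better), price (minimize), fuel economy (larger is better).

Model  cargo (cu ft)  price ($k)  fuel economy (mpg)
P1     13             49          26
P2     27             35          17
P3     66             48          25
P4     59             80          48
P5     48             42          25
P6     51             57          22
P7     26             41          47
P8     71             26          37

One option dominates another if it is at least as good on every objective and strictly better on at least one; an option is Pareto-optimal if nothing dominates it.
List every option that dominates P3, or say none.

P8: cargo 71≥66, price 26≤48, fuel economy 37≥25 — dominates P3.
Others (P1, P2, P4, P5, P6, P7) are each worse than P3 on at least one objective.

P8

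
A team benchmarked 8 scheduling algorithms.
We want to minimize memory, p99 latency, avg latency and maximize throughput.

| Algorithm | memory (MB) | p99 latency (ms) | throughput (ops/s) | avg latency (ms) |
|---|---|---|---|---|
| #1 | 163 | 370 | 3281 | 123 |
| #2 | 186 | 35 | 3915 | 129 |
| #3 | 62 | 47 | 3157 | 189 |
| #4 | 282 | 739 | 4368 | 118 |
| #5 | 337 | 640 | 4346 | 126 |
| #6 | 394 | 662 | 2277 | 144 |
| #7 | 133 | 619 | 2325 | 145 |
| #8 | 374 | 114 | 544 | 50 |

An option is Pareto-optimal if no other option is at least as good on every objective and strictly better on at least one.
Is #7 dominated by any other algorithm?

No

#1: worse on memory (163 vs 133).
#2: worse on memory (186 vs 133).
#3: worse on avg latency (189 vs 145).
#4: worse on memory (282 vs 133).
#5: worse on memory (337 vs 133).
#6: worse on memory (394 vs 133).
#8: worse on memory (374 vs 133).
No option is at least as good as #7 on every objective and strictly better on one.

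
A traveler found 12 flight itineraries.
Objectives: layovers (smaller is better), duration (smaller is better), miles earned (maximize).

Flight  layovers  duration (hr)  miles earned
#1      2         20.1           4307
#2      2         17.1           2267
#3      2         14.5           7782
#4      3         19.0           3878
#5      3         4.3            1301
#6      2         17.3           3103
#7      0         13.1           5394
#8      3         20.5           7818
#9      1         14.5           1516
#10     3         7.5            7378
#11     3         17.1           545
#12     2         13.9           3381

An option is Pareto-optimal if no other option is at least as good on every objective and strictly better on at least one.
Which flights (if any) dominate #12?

#7: layovers 0≤2, duration 13.1≤13.9, miles earned 5394≥3381 — dominates #12.
Others (#1, #2, #3, #4, #5, #6, #8, #9, #10, #11) are each worse than #12 on at least one objective.

#7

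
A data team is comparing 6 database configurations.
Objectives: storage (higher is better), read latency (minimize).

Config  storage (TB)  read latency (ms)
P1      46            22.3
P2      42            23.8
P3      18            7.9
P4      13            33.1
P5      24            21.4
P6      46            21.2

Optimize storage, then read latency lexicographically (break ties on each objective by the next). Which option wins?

First maximize storage: best is 46, kept {P1, P6}.
Then minimize read latency: best is 21.2, kept {P6}.

P6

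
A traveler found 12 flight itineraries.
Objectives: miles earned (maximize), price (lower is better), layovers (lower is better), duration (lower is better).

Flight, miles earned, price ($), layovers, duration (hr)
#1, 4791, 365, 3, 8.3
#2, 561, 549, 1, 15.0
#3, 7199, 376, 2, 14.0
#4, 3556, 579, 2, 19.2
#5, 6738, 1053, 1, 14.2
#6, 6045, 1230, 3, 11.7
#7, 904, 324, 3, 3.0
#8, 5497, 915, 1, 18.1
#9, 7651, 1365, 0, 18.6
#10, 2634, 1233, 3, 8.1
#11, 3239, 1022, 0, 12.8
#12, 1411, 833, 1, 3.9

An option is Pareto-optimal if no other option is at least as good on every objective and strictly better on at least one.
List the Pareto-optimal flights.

#1: not dominated.
#2: not dominated.
#3: not dominated.
#4: dominated by #3 (miles earned 7199≥3556, price 376≤579, layovers 2≤2, duration 14.0≤19.2).
#5: not dominated.
#6: not dominated.
#7: not dominated (best price).
#8: not dominated.
#9: not dominated (best miles earned).
#10: not dominated.
#11: not dominated.
#12: not dominated.

#1, #2, #3, #5, #6, #7, #8, #9, #10, #11, #12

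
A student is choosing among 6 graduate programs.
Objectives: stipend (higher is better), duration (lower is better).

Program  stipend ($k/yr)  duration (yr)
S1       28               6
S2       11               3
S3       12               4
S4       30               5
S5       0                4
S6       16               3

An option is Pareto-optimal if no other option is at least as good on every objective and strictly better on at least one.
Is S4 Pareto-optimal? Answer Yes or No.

Yes

S1: worse on stipend (28 vs 30).
S2: worse on stipend (11 vs 30).
S3: worse on stipend (12 vs 30).
S5: worse on stipend (0 vs 30).
S6: worse on stipend (16 vs 30).
No option is at least as good as S4 on every objective and strictly better on one.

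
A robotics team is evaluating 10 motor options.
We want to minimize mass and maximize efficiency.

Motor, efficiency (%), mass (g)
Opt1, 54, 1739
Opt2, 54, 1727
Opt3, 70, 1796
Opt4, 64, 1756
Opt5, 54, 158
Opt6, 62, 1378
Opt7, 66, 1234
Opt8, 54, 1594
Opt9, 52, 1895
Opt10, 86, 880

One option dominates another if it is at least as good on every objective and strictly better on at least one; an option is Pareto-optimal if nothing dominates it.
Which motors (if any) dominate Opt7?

Opt10: efficiency 86≥66, mass 880≤1234 — dominates Opt7.
Others (Opt1, Opt2, Opt3, Opt4, Opt5, Opt6, Opt8, Opt9) are each worse than Opt7 on at least one objective.

Opt10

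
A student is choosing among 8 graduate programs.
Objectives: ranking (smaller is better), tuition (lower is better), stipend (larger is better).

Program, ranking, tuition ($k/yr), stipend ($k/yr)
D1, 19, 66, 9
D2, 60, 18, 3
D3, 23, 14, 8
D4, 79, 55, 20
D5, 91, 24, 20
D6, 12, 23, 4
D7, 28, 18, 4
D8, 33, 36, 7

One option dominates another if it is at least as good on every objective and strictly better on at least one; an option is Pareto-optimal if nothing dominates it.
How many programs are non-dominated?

5

D1: not dominated.
D2: dominated by D3 (ranking 23≤60, tuition 14≤18, stipend 8≥3).
D3: not dominated (best tuition).
D4: not dominated.
D5: not dominated.
D6: not dominated (best ranking).
D7: dominated by D3 (ranking 23≤28, tuition 14≤18, stipend 8≥4).
D8: dominated by D3 (ranking 23≤33, tuition 14≤36, stipend 8≥7).
Pareto-optimal: D1, D3, D4, D5, D6 → 5.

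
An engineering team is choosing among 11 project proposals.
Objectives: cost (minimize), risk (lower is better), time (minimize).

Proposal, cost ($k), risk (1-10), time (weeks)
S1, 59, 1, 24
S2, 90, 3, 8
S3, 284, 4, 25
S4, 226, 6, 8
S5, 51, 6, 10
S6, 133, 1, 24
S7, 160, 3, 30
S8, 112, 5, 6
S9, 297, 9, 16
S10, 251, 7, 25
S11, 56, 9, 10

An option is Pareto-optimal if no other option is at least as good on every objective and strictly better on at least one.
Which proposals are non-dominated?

S1, S2, S5, S8

S1: not dominated.
S2: not dominated.
S3: dominated by S1 (cost 59≤284, risk 1≤4, time 24≤25).
S4: dominated by S2 (cost 90≤226, risk 3≤6, time 8≤8).
S5: not dominated (best cost).
S6: dominated by S1 (cost 59≤133, risk 1≤1, time 24≤24).
S7: dominated by S1 (cost 59≤160, risk 1≤3, time 24≤30).
S8: not dominated (best time).
S9: dominated by S2 (cost 90≤297, risk 3≤9, time 8≤16).
S10: dominated by S1 (cost 59≤251, risk 1≤7, time 24≤25).
S11: dominated by S5 (cost 51≤56, risk 6≤9, time 10≤10).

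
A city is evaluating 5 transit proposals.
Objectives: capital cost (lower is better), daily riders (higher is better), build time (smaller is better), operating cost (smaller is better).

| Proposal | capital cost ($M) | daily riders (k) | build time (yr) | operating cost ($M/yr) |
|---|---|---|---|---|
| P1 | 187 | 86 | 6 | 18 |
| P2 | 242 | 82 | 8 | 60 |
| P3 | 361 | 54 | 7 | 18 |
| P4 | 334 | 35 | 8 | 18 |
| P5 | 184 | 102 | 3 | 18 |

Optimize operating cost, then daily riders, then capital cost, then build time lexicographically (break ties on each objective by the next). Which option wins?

P5

First minimize operating cost: best is 18, kept {P1, P3, P4, P5}.
Then maximize daily riders: best is 102, kept {P5}.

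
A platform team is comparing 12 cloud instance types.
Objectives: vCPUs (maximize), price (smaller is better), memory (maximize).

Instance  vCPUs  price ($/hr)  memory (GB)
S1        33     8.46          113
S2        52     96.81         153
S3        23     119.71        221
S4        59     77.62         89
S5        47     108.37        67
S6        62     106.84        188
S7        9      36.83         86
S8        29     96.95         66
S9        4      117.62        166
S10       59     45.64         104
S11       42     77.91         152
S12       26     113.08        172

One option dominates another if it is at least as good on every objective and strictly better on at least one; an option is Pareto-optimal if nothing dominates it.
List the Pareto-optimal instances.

S1: not dominated (best price).
S2: not dominated.
S3: not dominated (best memory).
S4: dominated by S10 (vCPUs 59≥59, price 45.64≤77.62, memory 104≥89).
S5: dominated by S2 (vCPUs 52≥47, price 96.81≤108.37, memory 153≥67).
S6: not dominated (best vCPUs).
S7: dominated by S1 (vCPUs 33≥9, price 8.46≤36.83, memory 113≥86).
S8: dominated by S1 (vCPUs 33≥29, price 8.46≤96.95, memory 113≥66).
S9: dominated by S6 (vCPUs 62≥4, price 106.84≤117.62, memory 188≥166).
S10: not dominated.
S11: not dominated.
S12: dominated by S6 (vCPUs 62≥26, price 106.84≤113.08, memory 188≥172).

S1, S2, S3, S6, S10, S11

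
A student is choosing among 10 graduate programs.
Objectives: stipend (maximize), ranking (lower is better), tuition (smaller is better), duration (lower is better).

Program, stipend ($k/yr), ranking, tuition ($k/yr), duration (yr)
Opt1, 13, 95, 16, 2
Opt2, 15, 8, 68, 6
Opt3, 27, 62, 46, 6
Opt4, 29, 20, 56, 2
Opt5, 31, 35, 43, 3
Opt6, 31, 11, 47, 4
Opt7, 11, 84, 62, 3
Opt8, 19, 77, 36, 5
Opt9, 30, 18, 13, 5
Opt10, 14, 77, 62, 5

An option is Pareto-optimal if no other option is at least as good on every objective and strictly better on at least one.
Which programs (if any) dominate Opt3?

Opt5: stipend 31≥27, ranking 35≤62, tuition 43≤46, duration 3≤6 — dominates Opt3.
Opt9: stipend 30≥27, ranking 18≤62, tuition 13≤46, duration 5≤6 — dominates Opt3.
Others (Opt1, Opt2, Opt4, Opt6, Opt7, Opt8, Opt10) are each worse than Opt3 on at least one objective.

Opt5, Opt9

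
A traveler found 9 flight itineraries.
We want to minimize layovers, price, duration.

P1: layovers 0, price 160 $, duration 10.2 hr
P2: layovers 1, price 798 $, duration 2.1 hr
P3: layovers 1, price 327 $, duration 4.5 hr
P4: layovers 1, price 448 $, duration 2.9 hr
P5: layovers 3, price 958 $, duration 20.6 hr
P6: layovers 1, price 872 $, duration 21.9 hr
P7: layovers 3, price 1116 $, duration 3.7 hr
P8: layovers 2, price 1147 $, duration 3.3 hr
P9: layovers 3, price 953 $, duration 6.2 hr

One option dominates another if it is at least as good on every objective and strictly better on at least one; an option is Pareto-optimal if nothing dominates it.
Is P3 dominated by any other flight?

P1: worse on duration (10.2 vs 4.5).
P2: worse on price (798 vs 327).
P4: worse on price (448 vs 327).
P5: worse on layovers (3 vs 1).
P6: worse on price (872 vs 327).
P7: worse on layovers (3 vs 1).
P8: worse on layovers (2 vs 1).
P9: worse on layovers (3 vs 1).
No option is at least as good as P3 on every objective and strictly better on one.

No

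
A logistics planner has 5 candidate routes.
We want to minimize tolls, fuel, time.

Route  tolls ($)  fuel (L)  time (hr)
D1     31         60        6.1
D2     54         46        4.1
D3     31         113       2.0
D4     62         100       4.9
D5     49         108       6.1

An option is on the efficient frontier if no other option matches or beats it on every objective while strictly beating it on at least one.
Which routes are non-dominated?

D1: not dominated.
D2: not dominated (best fuel).
D3: not dominated (best time).
D4: dominated by D2 (tolls 54≤62, fuel 46≤100, time 4.1≤4.9).
D5: dominated by D1 (tolls 31≤49, fuel 60≤108, time 6.1≤6.1).

D1, D2, D3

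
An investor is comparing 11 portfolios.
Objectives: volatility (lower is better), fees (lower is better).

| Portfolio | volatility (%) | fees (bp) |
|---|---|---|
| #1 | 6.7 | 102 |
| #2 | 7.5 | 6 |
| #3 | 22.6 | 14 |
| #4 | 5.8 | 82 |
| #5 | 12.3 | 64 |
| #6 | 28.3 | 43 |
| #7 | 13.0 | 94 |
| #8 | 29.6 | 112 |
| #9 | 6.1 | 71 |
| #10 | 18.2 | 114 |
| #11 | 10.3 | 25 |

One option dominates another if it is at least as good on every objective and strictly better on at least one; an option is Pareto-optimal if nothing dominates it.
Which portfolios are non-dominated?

#1: dominated by #4 (volatility 5.8≤6.7, fees 82≤102).
#2: not dominated (best fees).
#3: dominated by #2 (volatility 7.5≤22.6, fees 6≤14).
#4: not dominated (best volatility).
#5: dominated by #2 (volatility 7.5≤12.3, fees 6≤64).
#6: dominated by #2 (volatility 7.5≤28.3, fees 6≤43).
#7: dominated by #2 (volatility 7.5≤13.0, fees 6≤94).
#8: dominated by #1 (volatility 6.7≤29.6, fees 102≤112).
#9: not dominated.
#10: dominated by #1 (volatility 6.7≤18.2, fees 102≤114).
#11: dominated by #2 (volatility 7.5≤10.3, fees 6≤25).

#2, #4, #9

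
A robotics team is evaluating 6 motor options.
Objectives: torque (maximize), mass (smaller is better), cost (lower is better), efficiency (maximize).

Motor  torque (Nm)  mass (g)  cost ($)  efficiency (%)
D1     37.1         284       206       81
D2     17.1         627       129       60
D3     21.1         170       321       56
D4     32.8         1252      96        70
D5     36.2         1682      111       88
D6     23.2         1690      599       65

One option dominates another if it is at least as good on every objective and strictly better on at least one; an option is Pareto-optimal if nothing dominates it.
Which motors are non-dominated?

D1, D2, D3, D4, D5

D1: not dominated (best torque).
D2: not dominated.
D3: not dominated (best mass).
D4: not dominated (best cost).
D5: not dominated (best efficiency).
D6: dominated by D1 (torque 37.1≥23.2, mass 284≤1690, cost 206≤599, efficiency 81≥65).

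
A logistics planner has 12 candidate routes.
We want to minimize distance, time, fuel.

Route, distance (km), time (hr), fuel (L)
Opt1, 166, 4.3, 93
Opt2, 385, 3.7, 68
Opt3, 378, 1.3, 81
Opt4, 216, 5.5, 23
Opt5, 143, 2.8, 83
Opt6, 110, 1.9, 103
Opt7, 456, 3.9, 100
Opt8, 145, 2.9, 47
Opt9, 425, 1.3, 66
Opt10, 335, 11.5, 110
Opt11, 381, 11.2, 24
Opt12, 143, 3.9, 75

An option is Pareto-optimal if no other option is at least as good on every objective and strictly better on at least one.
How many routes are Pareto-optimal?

Opt1: dominated by Opt5 (distance 143≤166, time 2.8≤4.3, fuel 83≤93).
Opt2: dominated by Opt8 (distance 145≤385, time 2.9≤3.7, fuel 47≤68).
Opt3: not dominated.
Opt4: not dominated (best fuel).
Opt5: not dominated.
Opt6: not dominated (best distance).
Opt7: dominated by Opt2 (distance 385≤456, time 3.7≤3.9, fuel 68≤100).
Opt8: not dominated.
Opt9: not dominated.
Opt10: dominated by Opt1 (distance 166≤335, time 4.3≤11.5, fuel 93≤110).
Opt11: dominated by Opt4 (distance 216≤381, time 5.5≤11.2, fuel 23≤24).
Opt12: not dominated.
Pareto-optimal: Opt3, Opt4, Opt5, Opt6, Opt8, Opt9, Opt12 → 7.

7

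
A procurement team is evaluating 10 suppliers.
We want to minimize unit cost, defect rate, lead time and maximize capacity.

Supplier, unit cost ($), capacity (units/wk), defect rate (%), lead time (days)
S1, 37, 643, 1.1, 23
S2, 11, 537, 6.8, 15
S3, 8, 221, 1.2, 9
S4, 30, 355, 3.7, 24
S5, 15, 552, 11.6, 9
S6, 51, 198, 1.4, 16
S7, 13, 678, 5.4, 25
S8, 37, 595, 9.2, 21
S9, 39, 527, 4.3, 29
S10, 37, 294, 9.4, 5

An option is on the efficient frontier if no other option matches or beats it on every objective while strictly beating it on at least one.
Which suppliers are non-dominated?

S1: not dominated (best defect rate).
S2: not dominated.
S3: not dominated (best unit cost).
S4: not dominated.
S5: not dominated.
S6: dominated by S3 (unit cost 8≤51, capacity 221≥198, defect rate 1.2≤1.4, lead time 9≤16).
S7: not dominated (best capacity).
S8: not dominated.
S9: dominated by S1 (unit cost 37≤39, capacity 643≥527, defect rate 1.1≤4.3, lead time 23≤29).
S10: not dominated (best lead time).

S1, S2, S3, S4, S5, S7, S8, S10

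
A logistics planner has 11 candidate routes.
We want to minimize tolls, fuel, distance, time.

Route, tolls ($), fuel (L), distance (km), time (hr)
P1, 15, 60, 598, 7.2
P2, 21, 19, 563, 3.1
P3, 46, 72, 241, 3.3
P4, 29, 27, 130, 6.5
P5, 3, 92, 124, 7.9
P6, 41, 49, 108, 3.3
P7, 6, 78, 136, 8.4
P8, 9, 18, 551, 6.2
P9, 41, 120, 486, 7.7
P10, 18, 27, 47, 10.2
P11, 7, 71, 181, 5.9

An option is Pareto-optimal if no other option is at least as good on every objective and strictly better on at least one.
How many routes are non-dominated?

P1: dominated by P8 (tolls 9≤15, fuel 18≤60, distance 551≤598, time 6.2≤7.2).
P2: not dominated (best time).
P3: dominated by P6 (tolls 41≤46, fuel 49≤72, distance 108≤241, time 3.3≤3.3).
P4: not dominated.
P5: not dominated (best tolls).
P6: not dominated.
P7: not dominated.
P8: not dominated (best fuel).
P9: dominated by P4 (tolls 29≤41, fuel 27≤120, distance 130≤486, time 6.5≤7.7).
P10: not dominated (best distance).
P11: not dominated.
Pareto-optimal: P2, P4, P5, P6, P7, P8, P10, P11 → 8.

8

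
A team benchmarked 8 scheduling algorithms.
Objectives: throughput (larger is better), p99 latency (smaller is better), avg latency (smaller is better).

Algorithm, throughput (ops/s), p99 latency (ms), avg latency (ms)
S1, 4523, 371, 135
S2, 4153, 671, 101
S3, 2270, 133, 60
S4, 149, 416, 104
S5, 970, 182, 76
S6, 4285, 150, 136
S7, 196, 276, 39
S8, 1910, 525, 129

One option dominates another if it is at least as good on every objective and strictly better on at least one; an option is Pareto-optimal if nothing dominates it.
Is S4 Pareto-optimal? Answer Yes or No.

S3 vs S4: throughput 2270≥149, p99 latency 133≤416, avg latency 60≤104 — S3 is at least as good on every objective and strictly better on at least one, so S3 dominates S4.

No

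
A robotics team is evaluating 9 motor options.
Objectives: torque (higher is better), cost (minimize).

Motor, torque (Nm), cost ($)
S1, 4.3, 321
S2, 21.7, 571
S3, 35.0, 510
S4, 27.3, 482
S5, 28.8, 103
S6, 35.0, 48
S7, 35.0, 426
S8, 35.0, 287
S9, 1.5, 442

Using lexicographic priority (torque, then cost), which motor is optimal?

First maximize torque: best is 35.0, kept {S3, S6, S7, S8}.
Then minimize cost: best is 48, kept {S6}.

S6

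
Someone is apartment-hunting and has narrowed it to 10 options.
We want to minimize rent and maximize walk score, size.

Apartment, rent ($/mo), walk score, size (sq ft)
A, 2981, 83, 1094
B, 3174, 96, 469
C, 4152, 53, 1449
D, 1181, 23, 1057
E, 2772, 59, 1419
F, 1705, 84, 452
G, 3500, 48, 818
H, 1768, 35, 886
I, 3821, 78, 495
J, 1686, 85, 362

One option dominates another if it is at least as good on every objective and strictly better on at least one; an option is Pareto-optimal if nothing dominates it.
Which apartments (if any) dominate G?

A, E

A: rent 2981≤3500, walk score 83≥48, size 1094≥818 — dominates G.
E: rent 2772≤3500, walk score 59≥48, size 1419≥818 — dominates G.
Others (B, C, D, F, H, I, J) are each worse than G on at least one objective.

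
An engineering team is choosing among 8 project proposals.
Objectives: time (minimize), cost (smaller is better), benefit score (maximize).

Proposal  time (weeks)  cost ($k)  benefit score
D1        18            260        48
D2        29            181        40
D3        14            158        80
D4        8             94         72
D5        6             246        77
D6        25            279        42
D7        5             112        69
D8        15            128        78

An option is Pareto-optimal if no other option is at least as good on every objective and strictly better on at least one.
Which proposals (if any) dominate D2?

D3, D4, D7, D8

D3: time 14≤29, cost 158≤181, benefit score 80≥40 — dominates D2.
D4: time 8≤29, cost 94≤181, benefit score 72≥40 — dominates D2.
D7: time 5≤29, cost 112≤181, benefit score 69≥40 — dominates D2.
D8: time 15≤29, cost 128≤181, benefit score 78≥40 — dominates D2.
Others (D1, D5, D6) are each worse than D2 on at least one objective.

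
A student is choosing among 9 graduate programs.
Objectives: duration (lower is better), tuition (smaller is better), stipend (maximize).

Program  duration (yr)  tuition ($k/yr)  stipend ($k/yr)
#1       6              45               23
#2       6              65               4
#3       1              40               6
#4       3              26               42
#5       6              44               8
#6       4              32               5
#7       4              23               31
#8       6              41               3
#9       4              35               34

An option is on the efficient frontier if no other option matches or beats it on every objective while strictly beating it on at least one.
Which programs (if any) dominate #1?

#4, #7, #9

#4: duration 3≤6, tuition 26≤45, stipend 42≥23 — dominates #1.
#7: duration 4≤6, tuition 23≤45, stipend 31≥23 — dominates #1.
#9: duration 4≤6, tuition 35≤45, stipend 34≥23 — dominates #1.
Others (#2, #3, #5, #6, #8) are each worse than #1 on at least one objective.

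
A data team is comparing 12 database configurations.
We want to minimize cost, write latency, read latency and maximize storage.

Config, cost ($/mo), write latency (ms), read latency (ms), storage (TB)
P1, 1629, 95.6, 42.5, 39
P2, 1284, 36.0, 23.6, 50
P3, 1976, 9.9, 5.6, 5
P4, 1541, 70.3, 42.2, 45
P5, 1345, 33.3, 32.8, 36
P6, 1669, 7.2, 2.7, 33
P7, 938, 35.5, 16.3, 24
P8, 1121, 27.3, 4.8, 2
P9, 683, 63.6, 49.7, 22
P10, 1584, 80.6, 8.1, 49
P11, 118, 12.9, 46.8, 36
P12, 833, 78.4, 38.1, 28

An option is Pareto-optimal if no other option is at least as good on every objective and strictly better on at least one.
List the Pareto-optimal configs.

P1: dominated by P2 (cost 1284≤1629, write latency 36.0≤95.6, read latency 23.6≤42.5, storage 50≥39).
P2: not dominated (best storage).
P3: dominated by P6 (cost 1669≤1976, write latency 7.2≤9.9, read latency 2.7≤5.6, storage 33≥5).
P4: dominated by P2 (cost 1284≤1541, write latency 36.0≤70.3, read latency 23.6≤42.2, storage 50≥45).
P5: not dominated.
P6: not dominated (best write latency).
P7: not dominated.
P8: not dominated.
P9: dominated by P11 (cost 118≤683, write latency 12.9≤63.6, read latency 46.8≤49.7, storage 36≥22).
P10: not dominated.
P11: not dominated (best cost).
P12: not dominated.

P2, P5, P6, P7, P8, P10, P11, P12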